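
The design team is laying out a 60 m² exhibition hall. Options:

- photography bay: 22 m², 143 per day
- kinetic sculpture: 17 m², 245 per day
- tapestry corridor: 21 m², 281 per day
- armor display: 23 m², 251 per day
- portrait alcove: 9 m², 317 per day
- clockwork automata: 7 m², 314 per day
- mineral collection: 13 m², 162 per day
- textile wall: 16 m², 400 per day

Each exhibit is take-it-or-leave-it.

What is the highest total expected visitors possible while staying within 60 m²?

A density-first pass picks kinetic sculpture + portrait alcove + clockwork automata + textile wall — 1276 at 49 m².
Replace kinetic sculpture with tapestry corridor: the trade gains 36 net, giving 1312 at 53 m².
The closest alternative, armor display + portrait alcove + clockwork automata + textile wall, reaches only 1282.

1312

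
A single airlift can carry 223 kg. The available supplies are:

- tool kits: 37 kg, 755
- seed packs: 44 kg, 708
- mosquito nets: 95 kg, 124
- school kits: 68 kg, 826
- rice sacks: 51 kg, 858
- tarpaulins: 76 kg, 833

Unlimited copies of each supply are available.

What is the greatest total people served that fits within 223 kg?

4530

By people served per kg: tool kits 20.41, rice sacks 16.82, seed packs 16.09, school kits 12.15 lead.
Best packing: 6×tool kits — 222 kg, 4530 total.
No other feasible combination exceeds 4530.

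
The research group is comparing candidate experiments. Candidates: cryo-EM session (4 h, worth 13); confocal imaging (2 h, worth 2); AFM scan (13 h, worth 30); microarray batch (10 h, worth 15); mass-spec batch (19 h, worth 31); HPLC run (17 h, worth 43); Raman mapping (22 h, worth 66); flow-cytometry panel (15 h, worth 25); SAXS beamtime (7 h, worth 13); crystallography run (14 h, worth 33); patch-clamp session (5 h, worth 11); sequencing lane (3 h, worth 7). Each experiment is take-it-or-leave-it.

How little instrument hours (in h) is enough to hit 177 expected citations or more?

69

Need the lightest bundle worth ≥ 177.
cryo-EM session + HPLC run + Raman mapping + SAXS beamtime + crystallography run + patch-clamp session reaches 179 using 69 h.
Any bundle with less than 69 h falls short of 177.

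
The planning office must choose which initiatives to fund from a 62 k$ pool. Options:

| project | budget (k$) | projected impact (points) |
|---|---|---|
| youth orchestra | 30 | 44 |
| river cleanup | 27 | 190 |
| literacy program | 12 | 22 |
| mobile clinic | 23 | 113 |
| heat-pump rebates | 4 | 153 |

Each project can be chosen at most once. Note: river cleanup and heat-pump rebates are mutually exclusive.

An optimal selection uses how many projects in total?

3

Optimal total is 325.
river cleanup + literacy program + mobile clinic hits 325 at 62 k$.
Any selection reaching 325 contains exactly 3 projects.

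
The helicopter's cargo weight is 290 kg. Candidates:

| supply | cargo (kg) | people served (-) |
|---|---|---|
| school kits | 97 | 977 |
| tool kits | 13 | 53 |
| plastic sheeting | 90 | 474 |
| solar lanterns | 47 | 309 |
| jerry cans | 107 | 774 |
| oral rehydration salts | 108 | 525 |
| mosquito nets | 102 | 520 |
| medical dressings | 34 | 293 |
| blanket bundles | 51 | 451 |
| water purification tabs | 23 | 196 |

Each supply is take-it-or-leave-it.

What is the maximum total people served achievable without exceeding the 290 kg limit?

2495

The ratio heuristic lands on school kits + tool kits + solar lanterns + medical dressings + blanket bundles + water purification tabs (2279) but leaves 25 kg idle.
Replace tool kits and solar lanterns and water purification tabs with jerry cans: the trade gains 216 net, giving 2495 at 289 kg.
The closest alternative, school kits + jerry cans + blanket bundles + water purification tabs, reaches only 2398.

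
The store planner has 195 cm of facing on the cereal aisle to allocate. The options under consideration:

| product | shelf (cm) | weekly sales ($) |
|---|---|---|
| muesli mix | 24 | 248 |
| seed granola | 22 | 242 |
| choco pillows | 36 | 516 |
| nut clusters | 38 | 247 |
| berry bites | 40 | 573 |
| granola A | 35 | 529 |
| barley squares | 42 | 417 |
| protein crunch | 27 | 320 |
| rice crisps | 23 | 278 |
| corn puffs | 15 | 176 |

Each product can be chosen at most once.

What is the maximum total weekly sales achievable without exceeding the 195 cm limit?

2562

Density check — granola A 15.11, choco pillows 14.33, berry bites 14.32, rice crisps 12.09 are the best per cm.
Taking the top-ratio products first gives choco pillows + berry bites + granola A + protein crunch + rice crisps + corn puffs for 2392 (176 cm).
Dropping protein crunch frees 27 cm; slotting in muesli mix + seed granola (46 cm) lifts the total to 2562 at 195 cm.
Next best is choco pillows + berry bites + granola A + barley squares + protein crunch + corn puffs at 2531 (195 cm) — short by 31.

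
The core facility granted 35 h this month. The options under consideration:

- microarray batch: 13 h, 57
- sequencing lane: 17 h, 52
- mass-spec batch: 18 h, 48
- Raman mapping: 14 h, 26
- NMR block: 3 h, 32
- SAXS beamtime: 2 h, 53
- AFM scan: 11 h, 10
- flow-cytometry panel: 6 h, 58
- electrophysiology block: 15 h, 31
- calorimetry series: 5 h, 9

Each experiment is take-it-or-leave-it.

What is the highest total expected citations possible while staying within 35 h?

Density check — SAXS beamtime 26.50, NMR block 10.67, flow-cytometry panel 9.67 are the best per h.
A density-first pass picks microarray batch + NMR block + SAXS beamtime + flow-cytometry panel + calorimetry series — 209 at 29 h.
Dropping calorimetry series frees 5 h; slotting in AFM scan (11 h) lifts the total to 210 at 35 h.

210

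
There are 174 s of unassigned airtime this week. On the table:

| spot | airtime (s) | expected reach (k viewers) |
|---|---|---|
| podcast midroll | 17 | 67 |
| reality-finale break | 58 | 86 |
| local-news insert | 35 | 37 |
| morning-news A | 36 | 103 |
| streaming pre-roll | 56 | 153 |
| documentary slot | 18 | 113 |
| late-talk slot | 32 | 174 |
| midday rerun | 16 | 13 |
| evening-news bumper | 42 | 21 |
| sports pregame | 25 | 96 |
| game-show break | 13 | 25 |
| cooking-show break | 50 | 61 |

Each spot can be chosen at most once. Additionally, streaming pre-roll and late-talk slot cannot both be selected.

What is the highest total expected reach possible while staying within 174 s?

Ranking by ratio (expected reach/s): documentary slot 6.28, late-talk slot 5.44, podcast midroll 3.94.
Best packing: podcast midroll + morning-news A + documentary slot + late-talk slot + midday rerun + sports pregame + game-show break — 157 s, 591 total.
Nothing else feasible within 174 s beats 591.

591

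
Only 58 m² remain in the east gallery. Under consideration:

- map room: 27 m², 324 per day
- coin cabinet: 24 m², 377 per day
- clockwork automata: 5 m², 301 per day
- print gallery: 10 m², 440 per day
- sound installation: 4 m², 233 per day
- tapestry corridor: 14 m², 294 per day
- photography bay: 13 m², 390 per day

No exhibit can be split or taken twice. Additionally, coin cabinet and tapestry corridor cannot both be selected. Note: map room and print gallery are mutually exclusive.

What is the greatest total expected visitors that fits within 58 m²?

1741

The ratio heuristic lands on clockwork automata + print gallery + sound installation + tapestry corridor + photography bay (1658) but leaves 12 m² idle.
The 14 m² tied up in tapestry corridor is better spent on coin cabinet — total rises to 1741 (56 m²).
Every other selection either busts 58 m² or breaks a pairing rule or fails to beat 1741.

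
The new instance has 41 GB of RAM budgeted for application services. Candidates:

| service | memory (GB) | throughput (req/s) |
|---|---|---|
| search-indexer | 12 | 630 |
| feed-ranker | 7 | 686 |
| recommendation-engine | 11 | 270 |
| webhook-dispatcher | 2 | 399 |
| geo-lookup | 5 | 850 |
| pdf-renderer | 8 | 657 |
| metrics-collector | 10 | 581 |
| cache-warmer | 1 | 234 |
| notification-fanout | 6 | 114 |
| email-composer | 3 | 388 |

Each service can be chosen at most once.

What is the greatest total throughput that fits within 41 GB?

3844

A density-first pass picks feed-ranker + webhook-dispatcher + geo-lookup + pdf-renderer + metrics-collector + cache-warmer + email-composer — 3795 at 36 GB.
The 10 GB tied up in metrics-collector is better spent on search-indexer — total rises to 3844 (38 GB).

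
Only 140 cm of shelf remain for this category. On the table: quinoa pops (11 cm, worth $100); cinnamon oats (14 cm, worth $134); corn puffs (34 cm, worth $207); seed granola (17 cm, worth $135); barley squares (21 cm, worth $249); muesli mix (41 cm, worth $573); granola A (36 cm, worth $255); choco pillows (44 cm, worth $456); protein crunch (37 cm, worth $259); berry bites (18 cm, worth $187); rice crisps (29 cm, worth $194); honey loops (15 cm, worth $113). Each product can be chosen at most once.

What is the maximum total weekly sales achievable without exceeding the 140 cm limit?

By weekly sales per cm: muesli mix 13.98, barley squares 11.86, berry bites 10.39, choco pillows 10.36 lead.
Best packing: cinnamon oats + barley squares + muesli mix + choco pillows + berry bites — 138 cm, 1599 total.

1599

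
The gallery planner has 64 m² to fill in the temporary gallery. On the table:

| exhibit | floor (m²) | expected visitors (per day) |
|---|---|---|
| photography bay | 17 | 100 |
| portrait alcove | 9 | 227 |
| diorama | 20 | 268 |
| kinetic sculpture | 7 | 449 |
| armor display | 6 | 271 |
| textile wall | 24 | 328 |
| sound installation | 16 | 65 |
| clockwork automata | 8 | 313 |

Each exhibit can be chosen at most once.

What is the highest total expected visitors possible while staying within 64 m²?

Best packing: portrait alcove + kinetic sculpture + armor display + textile wall + clockwork automata — 54 m², 1588 total.
Runner-up portrait alcove + diorama + kinetic sculpture + armor display + clockwork automata tops out at 1528.

1588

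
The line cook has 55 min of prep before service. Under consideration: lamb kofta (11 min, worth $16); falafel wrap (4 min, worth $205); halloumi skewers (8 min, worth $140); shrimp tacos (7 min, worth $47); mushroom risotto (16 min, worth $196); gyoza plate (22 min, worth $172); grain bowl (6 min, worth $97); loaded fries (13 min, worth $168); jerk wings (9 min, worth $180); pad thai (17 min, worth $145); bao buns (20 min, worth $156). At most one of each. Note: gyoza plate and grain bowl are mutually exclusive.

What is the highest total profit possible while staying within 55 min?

893

By profit per min: falafel wrap 51.25, jerk wings 20.00, halloumi skewers 17.50, grain bowl 16.17 lead.
Greedy by ratio would take falafel wrap + halloumi skewers + shrimp tacos + grain bowl + loaded fries + jerk wings: 47 min used, total 837.
Dropping halloumi skewers frees 8 min; slotting in mushroom risotto (16 min) lifts the total to 893 at 55 min.
Runner-up falafel wrap + halloumi skewers + mushroom risotto + loaded fries + jerk wings tops out at 889.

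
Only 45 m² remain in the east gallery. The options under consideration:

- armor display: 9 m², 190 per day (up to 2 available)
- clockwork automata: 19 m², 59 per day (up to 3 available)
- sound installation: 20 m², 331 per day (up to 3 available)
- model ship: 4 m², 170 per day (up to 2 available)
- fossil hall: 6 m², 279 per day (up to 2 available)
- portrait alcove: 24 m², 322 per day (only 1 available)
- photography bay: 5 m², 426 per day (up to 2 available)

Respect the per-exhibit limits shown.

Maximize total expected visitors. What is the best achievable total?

The ratio heuristic lands on armor display + 2×model ship + 2×fossil hall + 2×photography bay (1940) but leaves 6 m² idle.
Replace model ship with armor display: the trade gains 20 net, giving 1960 at 44 m².
Nothing else within 45 m² beats 1960.

1960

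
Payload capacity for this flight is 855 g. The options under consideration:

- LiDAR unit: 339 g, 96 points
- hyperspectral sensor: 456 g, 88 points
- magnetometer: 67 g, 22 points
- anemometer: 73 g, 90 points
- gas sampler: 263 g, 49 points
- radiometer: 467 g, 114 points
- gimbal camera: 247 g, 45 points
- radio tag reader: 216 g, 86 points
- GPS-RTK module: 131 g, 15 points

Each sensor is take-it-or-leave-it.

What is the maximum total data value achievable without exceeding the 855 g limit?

312

By data value per g: anemometer 1.23, radio tag reader 0.40, magnetometer 0.33 lead.
A density-first pass picks LiDAR unit + magnetometer + anemometer + radio tag reader + GPS-RTK module — 309 at 826 g.
Replace LiDAR unit and GPS-RTK module with radiometer: the trade gains 3 net, giving 312 at 823 g.
No other feasible combination exceeds 312.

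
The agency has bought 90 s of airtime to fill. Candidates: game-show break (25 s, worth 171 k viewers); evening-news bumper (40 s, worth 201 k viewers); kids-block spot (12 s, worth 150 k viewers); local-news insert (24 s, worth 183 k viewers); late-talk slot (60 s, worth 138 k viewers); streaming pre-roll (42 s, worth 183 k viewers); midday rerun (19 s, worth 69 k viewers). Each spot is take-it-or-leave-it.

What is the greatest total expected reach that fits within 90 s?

Taking game-show break + kids-block spot + local-news insert + midday rerun: 80 s used, 573 in expected reach.
That's the maximum — no swap from here does better than 573.

573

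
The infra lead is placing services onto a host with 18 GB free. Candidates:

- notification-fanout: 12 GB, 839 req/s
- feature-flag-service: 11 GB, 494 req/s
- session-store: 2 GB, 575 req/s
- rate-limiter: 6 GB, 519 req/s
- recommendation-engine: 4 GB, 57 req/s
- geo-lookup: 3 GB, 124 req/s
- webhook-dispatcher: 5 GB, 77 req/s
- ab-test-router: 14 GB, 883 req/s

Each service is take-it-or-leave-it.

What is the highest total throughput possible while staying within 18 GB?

1538

A density-first pass picks session-store + rate-limiter + geo-lookup + webhook-dispatcher — 1295 at 16 GB.
The 11 GB tied up in rate-limiter and webhook-dispatcher is better spent on notification-fanout — total rises to 1538 (17 GB).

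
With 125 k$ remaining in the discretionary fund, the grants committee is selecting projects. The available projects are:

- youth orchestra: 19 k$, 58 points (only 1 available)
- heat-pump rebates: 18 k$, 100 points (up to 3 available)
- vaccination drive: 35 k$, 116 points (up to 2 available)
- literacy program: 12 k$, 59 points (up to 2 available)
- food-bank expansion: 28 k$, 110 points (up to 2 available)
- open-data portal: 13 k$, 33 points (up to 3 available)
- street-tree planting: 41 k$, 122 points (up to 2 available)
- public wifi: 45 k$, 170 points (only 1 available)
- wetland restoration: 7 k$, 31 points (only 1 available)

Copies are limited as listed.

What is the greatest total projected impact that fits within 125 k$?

588

By projected impact per k$: heat-pump rebates 5.56, literacy program 4.92, wetland restoration 4.43, food-bank expansion 3.93 lead.
The ratio heuristic lands on 3×heat-pump rebates + 2×literacy program + food-bank expansion + wetland restoration (559) but leaves 12 k$ idle.
The 35 k$ tied up in food-bank expansion and wetland restoration is better spent on public wifi — total rises to 588 (123 k$).
No other feasible combination exceeds 588.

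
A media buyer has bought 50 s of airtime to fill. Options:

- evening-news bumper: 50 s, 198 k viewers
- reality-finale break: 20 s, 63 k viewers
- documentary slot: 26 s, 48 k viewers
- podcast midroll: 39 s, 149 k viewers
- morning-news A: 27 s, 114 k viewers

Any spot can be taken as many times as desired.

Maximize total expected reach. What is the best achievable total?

198

Ranking by ratio (expected reach/s): morning-news A 4.22, evening-news bumper 3.96, podcast midroll 3.82, reality-finale break 3.15.
The ratio heuristic lands on reality-finale break + morning-news A (177) but leaves 3 s idle.
Dropping reality-finale break and morning-news A frees 47 s; slotting in evening-news bumper (50 s) lifts the total to 198 at 50 s.
No other feasible combination exceeds 198.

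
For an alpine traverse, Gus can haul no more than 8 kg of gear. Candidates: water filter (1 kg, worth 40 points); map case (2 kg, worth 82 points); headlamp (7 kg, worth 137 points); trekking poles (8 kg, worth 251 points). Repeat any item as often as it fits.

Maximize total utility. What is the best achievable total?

By utility per kg: map case 41.00, water filter 40.00, trekking poles 31.38, headlamp 19.57 lead.
The ratio ordering already packs tightly: 4×map case, 8 kg, 328.
Every other selection either busts 8 kg or fails to beat 328.

328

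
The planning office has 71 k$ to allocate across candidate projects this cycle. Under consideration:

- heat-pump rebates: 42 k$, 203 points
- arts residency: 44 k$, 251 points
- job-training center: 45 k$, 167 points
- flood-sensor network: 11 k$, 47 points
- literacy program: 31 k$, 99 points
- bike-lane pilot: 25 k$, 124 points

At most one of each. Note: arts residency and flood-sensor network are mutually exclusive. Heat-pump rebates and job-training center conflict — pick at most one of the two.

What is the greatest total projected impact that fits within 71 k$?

The ratio ordering already packs tightly: arts residency + bike-lane pilot, 69 k$, 375.
Runner-up heat-pump rebates + bike-lane pilot tops out at 327.

375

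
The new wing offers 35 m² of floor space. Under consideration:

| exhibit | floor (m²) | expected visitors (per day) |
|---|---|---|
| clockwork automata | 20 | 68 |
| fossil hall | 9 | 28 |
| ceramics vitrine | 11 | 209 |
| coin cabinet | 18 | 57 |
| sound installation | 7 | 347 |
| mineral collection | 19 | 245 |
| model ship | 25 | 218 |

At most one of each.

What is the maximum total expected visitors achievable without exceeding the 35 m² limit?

620

Filling by ratio: fossil hall + ceramics vitrine + sound installation for 584, with 8 m² left unused.
Dropping ceramics vitrine frees 11 m²; slotting in mineral collection (19 m²) lifts the total to 620 at 35 m².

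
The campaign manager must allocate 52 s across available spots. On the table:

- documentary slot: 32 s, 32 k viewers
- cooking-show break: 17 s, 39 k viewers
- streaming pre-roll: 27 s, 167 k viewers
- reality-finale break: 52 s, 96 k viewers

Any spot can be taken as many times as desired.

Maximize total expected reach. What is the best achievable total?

206

Density check — streaming pre-roll 6.19, cooking-show break 2.29, reality-finale break 1.85 are the best per s.
Taking cooking-show break + streaming pre-roll: 44 s used, 206 in expected reach.
The spare 8 s is too small for any remaining spot, and no exchange beats 206.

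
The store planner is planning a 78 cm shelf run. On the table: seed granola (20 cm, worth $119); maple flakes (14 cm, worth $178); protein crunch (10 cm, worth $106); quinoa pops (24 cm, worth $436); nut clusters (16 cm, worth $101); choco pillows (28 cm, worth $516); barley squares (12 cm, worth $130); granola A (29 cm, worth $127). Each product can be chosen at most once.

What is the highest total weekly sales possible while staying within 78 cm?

Taking maple flakes + quinoa pops + choco pillows + barley squares: 78 cm used, 1260 in weekly sales.

1260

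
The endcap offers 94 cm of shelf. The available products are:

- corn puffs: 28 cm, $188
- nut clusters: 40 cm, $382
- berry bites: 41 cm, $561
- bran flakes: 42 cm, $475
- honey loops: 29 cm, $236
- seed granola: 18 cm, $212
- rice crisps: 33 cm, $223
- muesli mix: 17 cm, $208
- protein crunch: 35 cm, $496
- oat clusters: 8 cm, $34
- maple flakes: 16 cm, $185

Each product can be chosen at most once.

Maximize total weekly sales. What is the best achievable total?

1269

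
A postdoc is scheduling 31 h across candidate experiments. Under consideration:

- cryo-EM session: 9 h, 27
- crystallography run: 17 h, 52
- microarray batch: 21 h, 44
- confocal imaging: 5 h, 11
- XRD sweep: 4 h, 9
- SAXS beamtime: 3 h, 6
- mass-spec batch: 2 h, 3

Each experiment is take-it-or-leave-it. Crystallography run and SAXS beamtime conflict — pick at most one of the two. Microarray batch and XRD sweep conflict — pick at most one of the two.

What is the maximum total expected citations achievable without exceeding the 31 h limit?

Density check — crystallography run 3.06, cryo-EM session 3.00, XRD sweep 2.25 are the best per h.
Filling by ratio: cryo-EM session + crystallography run + XRD sweep for 88, with 1 h left unused.
Dropping XRD sweep frees 4 h; slotting in confocal imaging (5 h) lifts the total to 90 at 31 h.
Runner-up cryo-EM session + crystallography run + XRD sweep tops out at 88.

90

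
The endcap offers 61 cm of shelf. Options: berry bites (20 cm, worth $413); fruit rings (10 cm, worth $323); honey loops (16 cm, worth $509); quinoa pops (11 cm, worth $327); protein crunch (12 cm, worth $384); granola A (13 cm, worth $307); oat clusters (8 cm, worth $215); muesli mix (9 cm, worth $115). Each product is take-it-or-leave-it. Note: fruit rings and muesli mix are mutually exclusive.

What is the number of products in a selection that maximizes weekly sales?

5

Optimal total is 1758.
One optimal bundle: fruit rings + honey loops + quinoa pops + protein crunch + oat clusters (57 cm).
Any selection reaching 1758 contains exactly 5 products.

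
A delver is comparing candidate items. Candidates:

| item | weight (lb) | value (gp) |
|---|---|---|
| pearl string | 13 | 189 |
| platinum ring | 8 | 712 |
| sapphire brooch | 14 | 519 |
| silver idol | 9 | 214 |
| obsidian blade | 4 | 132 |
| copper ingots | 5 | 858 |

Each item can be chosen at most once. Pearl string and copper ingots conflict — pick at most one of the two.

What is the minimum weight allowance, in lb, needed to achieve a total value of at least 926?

9

Look for the lowest-weight combination reaching 926.
obsidian blade + copper ingots reaches 990 using 9 lb.
Any bundle with less than 9 lb falls short of 926.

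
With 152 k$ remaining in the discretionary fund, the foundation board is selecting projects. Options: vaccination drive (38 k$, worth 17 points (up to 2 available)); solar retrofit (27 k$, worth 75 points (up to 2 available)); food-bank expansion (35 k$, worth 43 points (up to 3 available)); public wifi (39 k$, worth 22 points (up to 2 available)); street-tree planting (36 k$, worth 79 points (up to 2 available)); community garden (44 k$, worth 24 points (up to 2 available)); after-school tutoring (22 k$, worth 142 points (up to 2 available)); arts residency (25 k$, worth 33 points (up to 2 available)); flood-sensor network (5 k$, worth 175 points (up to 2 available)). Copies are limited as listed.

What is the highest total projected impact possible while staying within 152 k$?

863

2×solar retrofit + street-tree planting + 2×after-school tutoring + 2×flood-sensor network uses 144 of the 152 k$ and totals 863.
Nothing else within 152 k$ beats 863.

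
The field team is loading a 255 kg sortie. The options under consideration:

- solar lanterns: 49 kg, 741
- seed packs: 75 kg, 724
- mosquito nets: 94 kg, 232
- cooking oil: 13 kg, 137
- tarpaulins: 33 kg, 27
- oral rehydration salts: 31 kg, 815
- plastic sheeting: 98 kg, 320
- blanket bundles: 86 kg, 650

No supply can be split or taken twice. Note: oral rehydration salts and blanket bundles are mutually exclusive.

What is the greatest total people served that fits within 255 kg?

2600

Best packing: solar lanterns + seed packs + oral rehydration salts + plastic sheeting — 253 kg, 2600 total.
The closest alternative, solar lanterns + seed packs + mosquito nets + oral rehydration salts, reaches only 2512.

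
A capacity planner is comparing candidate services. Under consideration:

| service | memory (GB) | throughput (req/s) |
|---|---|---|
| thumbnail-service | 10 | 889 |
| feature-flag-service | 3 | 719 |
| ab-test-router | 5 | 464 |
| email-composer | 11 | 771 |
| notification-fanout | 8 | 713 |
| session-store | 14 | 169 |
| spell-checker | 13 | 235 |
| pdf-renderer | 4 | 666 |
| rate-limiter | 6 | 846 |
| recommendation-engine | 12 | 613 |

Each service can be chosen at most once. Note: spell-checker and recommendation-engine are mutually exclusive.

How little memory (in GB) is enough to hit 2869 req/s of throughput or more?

Look for the lowest-memory combination reaching 2869.
feature-flag-service + notification-fanout + pdf-renderer + rate-limiter reaches 2944 using 21 GB.
No combination under 21 GB hits 2869.

21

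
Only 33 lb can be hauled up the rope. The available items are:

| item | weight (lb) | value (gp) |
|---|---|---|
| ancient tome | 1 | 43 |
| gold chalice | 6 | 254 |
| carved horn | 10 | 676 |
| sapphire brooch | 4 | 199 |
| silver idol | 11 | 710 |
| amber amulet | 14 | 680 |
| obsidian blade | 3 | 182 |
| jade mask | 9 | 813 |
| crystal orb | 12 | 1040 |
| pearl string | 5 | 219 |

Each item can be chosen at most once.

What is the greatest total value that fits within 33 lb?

2606

Greedy by ratio would take ancient tome + carved horn + jade mask + crystal orb: 32 lb used, total 2572.
The 10 lb tied up in carved horn is better spent on silver idol — total rises to 2606 (33 lb).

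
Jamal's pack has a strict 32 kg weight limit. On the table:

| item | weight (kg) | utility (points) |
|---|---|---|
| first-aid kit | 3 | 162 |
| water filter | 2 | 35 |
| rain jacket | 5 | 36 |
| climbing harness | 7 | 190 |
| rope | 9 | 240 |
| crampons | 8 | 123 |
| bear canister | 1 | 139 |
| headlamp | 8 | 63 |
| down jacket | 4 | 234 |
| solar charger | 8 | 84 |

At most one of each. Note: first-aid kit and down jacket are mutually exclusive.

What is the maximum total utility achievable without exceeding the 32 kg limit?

961

By utility per kg: bear canister 139.00, down jacket 58.50, first-aid kit 54.00 lead.
Taking water filter + climbing harness + rope + crampons + bear canister + down jacket: 31 kg used, 961 in utility.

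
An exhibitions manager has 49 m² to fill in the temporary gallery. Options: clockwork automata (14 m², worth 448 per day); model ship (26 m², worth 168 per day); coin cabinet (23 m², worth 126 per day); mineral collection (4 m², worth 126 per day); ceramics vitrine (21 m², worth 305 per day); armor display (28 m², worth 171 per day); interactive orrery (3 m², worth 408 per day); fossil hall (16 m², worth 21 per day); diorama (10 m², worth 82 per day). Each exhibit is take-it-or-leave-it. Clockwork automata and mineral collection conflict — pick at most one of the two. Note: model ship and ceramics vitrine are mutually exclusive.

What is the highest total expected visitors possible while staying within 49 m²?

Taking clockwork automata + ceramics vitrine + interactive orrery + diorama: 48 m² used, 1243 in expected visitors.

1243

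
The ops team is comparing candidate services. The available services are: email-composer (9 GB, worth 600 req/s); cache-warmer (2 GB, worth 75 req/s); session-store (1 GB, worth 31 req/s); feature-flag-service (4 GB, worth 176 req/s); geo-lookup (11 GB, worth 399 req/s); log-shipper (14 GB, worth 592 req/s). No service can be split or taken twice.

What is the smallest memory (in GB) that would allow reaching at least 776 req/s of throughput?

Look for the lowest-memory combination reaching 776.
email-composer + feature-flag-service: 776 throughput at 13 GB.
No combination under 13 GB hits 776.

13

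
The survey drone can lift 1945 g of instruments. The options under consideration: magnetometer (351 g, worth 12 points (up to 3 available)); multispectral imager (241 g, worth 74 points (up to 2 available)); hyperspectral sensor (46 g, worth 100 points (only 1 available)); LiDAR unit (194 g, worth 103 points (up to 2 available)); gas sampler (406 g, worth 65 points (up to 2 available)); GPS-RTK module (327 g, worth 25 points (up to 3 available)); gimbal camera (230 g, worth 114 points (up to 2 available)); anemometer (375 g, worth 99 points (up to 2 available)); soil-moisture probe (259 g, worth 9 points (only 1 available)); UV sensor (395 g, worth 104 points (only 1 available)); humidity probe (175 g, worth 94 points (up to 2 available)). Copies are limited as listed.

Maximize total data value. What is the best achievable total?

900

The ratio heuristic lands on 2×multispectral imager + hyperspectral sensor + 2×LiDAR unit + 2×gimbal camera + 2×humidity probe (870) but leaves 219 g idle.
Dropping multispectral imager frees 241 g; slotting in UV sensor (395 g) lifts the total to 900 at 1880 g.
The spare 65 g is too small for any remaining sensor, and no exchange beats 900.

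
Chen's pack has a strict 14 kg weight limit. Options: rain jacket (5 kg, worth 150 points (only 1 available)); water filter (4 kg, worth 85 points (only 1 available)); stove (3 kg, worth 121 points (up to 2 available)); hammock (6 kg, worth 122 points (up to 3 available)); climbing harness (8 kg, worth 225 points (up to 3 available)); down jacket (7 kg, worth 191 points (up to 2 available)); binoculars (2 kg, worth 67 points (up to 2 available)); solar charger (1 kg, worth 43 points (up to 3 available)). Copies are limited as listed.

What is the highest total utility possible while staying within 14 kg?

521

Taking the top-ratio items first gives 2×stove + 2×binoculars + 3×solar charger for 505 (13 kg).
Dropping 2×binoculars frees 4 kg; slotting in rain jacket (5 kg) lifts the total to 521 at 14 kg.
No other feasible combination exceeds 521.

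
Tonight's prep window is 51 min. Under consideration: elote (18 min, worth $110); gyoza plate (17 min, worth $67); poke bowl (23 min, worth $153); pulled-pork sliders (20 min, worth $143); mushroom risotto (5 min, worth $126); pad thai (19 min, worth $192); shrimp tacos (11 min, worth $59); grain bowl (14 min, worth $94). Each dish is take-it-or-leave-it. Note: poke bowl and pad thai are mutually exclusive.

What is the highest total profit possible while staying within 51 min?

By profit per min: mushroom risotto 25.20, pad thai 10.11, pulled-pork sliders 7.15, grain bowl 6.71 lead.
Filling by ratio: pulled-pork sliders + mushroom risotto + pad thai for 461, with 7 min left unused.
The 20 min tied up in pulled-pork sliders is better spent on shrimp tacos + grain bowl — total rises to 471 (49 min).
The closest alternative, pulled-pork sliders + mushroom risotto + pad thai, reaches only 461.

471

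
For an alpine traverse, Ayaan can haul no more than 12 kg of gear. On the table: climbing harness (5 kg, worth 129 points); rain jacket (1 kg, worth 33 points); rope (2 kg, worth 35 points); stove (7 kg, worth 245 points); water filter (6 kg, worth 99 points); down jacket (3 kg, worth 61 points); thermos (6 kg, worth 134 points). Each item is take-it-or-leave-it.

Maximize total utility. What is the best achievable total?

374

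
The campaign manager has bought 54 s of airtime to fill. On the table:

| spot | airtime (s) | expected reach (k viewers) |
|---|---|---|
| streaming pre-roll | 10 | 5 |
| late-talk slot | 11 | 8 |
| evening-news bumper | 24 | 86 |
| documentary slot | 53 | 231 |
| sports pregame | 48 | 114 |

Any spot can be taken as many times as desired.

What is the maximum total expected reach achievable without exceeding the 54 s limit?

231

Density check — documentary slot 4.36, evening-news bumper 3.58, sports pregame 2.38 are the best per s.
The ratio ordering already packs tightly: documentary slot, 53 s, 231.
That's the maximum — no swap from here does better than 231.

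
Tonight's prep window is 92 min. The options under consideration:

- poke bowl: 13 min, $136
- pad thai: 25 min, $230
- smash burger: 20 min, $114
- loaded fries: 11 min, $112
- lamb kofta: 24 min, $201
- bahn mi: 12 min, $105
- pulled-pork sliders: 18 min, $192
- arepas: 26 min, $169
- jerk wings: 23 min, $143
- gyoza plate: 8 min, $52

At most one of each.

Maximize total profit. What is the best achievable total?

871

Filling by ratio: poke bowl + pad thai + loaded fries + bahn mi + pulled-pork sliders + gyoza plate for 827, with 5 min left unused.
Dropping bahn mi and gyoza plate frees 20 min; slotting in lamb kofta (24 min) lifts the total to 871 at 91 min.
Next best is poke bowl + pad thai + lamb kofta + bahn mi + pulled-pork sliders at 864 (92 min) — short by 7.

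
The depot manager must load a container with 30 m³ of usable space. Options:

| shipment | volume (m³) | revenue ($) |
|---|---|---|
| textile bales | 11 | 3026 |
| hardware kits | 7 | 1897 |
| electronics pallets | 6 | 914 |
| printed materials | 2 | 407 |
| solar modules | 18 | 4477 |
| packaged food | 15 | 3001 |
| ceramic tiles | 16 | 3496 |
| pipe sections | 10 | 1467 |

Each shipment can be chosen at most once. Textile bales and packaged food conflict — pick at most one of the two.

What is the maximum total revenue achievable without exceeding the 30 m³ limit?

7503

A density-first pass picks textile bales + hardware kits + electronics pallets + printed materials — 6244 at 26 m³.
Replace hardware kits and electronics pallets and printed materials with solar modules: the trade gains 1259 net, giving 7503 at 29 m³.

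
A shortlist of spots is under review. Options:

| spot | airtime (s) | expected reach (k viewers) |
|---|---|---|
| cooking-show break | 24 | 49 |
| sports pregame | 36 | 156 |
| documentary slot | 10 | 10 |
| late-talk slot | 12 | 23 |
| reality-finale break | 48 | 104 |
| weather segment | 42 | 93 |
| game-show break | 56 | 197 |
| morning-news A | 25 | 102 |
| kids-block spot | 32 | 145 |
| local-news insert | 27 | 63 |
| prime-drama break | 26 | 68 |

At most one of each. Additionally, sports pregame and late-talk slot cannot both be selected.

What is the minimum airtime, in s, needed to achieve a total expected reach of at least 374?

Look for the lowest-airtime combination reaching 374.
Taking sports pregame + morning-news A + kids-block spot gives 403 (≥ 374) for 93 s.
Below 93 s the best achievable stays under 374.

93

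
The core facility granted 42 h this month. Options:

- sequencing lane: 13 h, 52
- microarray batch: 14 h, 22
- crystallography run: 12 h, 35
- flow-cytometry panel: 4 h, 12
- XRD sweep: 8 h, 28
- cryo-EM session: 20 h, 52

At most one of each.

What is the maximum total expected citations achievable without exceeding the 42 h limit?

132

A density-first pass picks sequencing lane + crystallography run + flow-cytometry panel + XRD sweep — 127 at 37 h.
The 16 h tied up in crystallography run and flow-cytometry panel is better spent on cryo-EM session — total rises to 132 (41 h).
An exhaustive check of the 64 subsets confirms 132.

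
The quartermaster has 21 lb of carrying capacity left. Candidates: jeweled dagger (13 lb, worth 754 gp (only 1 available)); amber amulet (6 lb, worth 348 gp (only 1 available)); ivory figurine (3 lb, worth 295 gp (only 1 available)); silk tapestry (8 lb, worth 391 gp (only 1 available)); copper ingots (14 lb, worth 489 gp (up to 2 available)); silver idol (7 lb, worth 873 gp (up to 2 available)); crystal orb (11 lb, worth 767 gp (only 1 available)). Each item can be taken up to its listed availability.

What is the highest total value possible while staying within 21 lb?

2094

A density-first pass picks ivory figurine + 2×silver idol — 2041 at 17 lb.
Dropping ivory figurine frees 3 lb; slotting in amber amulet (6 lb) lifts the total to 2094 at 20 lb.
Every other selection either busts 21 lb or exceeds an availability limit or fails to beat 2094.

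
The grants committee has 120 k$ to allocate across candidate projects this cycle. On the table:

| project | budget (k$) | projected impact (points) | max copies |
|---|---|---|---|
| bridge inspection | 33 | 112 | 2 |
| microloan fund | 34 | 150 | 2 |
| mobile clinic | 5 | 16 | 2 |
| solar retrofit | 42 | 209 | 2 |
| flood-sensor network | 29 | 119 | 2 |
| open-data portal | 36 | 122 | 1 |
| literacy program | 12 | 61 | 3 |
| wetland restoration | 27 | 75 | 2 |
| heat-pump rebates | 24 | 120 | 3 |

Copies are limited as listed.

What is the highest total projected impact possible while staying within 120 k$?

Density check — literacy program 5.08, heat-pump rebates 5.00, solar retrofit 4.98, microloan fund 4.41 are the best per k$.
Greedy by ratio would take 2×mobile clinic + 3×literacy program + 3×heat-pump rebates: 118 k$ used, total 575.
Replace 2×mobile clinic and 3×heat-pump rebates with 2×solar retrofit: the trade gains 26 net, giving 601 at 120 k$.

601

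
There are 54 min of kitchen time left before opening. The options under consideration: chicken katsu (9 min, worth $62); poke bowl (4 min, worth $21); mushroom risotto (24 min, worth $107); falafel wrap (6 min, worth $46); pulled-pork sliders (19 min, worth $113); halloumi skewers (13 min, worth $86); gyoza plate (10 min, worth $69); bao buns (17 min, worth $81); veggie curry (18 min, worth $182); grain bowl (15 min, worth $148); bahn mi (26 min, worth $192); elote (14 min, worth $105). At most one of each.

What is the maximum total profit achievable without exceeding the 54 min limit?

481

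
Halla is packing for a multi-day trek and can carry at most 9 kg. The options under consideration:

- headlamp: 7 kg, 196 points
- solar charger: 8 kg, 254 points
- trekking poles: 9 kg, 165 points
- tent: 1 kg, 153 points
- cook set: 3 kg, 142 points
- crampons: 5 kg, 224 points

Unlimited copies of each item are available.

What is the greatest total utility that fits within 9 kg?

Taking 9×tent: 9 kg used, 1377 in utility.
Every other selection either busts 9 kg or fails to beat 1377.

1377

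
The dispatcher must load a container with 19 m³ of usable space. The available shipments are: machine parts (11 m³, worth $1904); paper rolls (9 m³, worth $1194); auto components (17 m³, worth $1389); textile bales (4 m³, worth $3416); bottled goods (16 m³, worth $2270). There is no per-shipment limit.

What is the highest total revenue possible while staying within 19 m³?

13664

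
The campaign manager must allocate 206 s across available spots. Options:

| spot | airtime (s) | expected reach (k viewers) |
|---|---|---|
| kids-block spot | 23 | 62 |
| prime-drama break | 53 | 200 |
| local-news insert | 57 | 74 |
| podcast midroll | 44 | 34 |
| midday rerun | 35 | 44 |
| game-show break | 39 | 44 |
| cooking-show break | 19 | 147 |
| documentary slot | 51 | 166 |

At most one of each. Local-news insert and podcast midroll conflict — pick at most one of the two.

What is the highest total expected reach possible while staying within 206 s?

Kids-block spot + prime-drama break + local-news insert + cooking-show break + documentary slot uses 203 of the 206 s and totals 649.
An exhaustive check of the 256 subsets confirms 649.

649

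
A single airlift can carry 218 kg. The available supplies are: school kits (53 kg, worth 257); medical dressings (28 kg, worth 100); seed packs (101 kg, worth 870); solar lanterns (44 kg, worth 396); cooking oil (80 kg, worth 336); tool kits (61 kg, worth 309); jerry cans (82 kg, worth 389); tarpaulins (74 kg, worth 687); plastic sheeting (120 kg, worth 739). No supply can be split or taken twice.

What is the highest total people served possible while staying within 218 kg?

1657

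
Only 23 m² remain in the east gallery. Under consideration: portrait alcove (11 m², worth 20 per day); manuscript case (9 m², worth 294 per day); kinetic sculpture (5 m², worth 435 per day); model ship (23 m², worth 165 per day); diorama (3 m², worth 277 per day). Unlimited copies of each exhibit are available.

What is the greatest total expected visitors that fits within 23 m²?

Filling by ratio: 7×diorama for 1939, with 2 m² left unused.
The 3 m² tied up in diorama is better spent on kinetic sculpture — total rises to 2097 (23 m²).
Nothing else within 23 m² beats 2097.

2097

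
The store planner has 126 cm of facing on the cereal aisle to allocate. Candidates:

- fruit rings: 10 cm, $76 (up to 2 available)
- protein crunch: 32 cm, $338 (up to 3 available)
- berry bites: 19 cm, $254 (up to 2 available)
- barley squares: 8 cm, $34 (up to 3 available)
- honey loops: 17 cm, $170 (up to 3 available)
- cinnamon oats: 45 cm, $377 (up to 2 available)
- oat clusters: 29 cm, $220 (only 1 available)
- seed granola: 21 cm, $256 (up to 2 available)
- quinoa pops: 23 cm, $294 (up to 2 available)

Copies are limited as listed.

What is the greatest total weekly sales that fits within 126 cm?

2×berry bites + 2×seed granola + 2×quinoa pops uses 126 of the 126 cm and totals 1608.
Every other selection either busts 126 cm or exceeds an availability limit or fails to beat 1608.

1608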